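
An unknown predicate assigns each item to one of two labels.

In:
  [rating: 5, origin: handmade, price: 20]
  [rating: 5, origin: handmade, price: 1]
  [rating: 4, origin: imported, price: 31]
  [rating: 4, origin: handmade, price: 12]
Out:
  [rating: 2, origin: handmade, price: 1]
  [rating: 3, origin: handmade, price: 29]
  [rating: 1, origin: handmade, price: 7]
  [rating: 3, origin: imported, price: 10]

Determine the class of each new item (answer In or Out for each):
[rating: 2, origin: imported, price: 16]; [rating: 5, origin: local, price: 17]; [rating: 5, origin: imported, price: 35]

The pattern is that an item is 'In' exactly when: rating ≥ 4.
Out: [rating: 2, origin: imported, price: 16], since rating = 2.
In: [rating: 5, origin: local, price: 17], since rating = 5.
In: [rating: 5, origin: imported, price: 35], since rating = 5.

Out, In, In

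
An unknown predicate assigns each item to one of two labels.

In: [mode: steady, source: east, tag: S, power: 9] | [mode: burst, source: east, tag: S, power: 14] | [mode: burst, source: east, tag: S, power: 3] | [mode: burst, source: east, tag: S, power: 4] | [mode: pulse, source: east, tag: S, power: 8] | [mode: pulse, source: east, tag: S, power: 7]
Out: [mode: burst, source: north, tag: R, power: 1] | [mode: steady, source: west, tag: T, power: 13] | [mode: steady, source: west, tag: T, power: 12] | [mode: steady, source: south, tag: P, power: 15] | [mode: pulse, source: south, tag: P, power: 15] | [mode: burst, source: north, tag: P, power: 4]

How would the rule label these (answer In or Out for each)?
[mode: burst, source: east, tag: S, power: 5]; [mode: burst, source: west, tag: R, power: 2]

The common property of the 'In' items is: tag is S. No 'Out' item has it.

In, Out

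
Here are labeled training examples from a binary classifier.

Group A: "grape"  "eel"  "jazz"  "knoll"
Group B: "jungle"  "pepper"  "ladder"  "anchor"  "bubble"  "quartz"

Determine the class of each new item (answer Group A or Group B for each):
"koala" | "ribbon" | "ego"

Group A, Group B, Group A

Every 'Group A' example satisfies: length ≤ 5. None of the 'Group B' examples do.
"koala": Group A (length 5). "ribbon": Group B (length 6). "ego": Group A (length 3).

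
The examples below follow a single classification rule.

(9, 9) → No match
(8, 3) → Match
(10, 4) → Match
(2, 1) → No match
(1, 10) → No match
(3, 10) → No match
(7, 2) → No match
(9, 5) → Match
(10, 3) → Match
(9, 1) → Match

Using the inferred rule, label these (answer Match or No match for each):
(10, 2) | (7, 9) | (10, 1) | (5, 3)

The pattern is that an item is 'Match' exactly when: first > second AND sum ≥ 10.
(10, 2): 10 > 2, 10+2 = 12, fits → Match.
(7, 9): 7 < 9, 7+9 = 16, doesn't qualify → No match.
(10, 1): 10 > 1, 10+1 = 11, fits → Match.
(5, 3): 5 > 3, 5+3 = 8, doesn't qualify → No match.

Match, No match, Match, No match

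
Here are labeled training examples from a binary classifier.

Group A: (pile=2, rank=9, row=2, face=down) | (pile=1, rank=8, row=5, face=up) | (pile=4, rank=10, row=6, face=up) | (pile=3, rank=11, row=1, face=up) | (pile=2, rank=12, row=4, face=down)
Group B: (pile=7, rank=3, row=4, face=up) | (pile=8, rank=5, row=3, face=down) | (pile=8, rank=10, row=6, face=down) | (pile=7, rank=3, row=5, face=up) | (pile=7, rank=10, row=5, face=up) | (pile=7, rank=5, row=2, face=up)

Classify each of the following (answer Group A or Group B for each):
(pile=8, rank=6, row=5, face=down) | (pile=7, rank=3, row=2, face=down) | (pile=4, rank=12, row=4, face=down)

Group B, Group B, Group A

The distinguishing property — pile ≤ 4 — holds for all the 'Group A' cases and none of the 'Group B' cases.
(pile=8, rank=6, row=5, face=down): pile = 8, doesn't qualify → Group B.
(pile=7, rank=3, row=2, face=down): pile = 7, doesn't qualify → Group B.
(pile=4, rank=12, row=4, face=down): pile = 4, checks out → Group A.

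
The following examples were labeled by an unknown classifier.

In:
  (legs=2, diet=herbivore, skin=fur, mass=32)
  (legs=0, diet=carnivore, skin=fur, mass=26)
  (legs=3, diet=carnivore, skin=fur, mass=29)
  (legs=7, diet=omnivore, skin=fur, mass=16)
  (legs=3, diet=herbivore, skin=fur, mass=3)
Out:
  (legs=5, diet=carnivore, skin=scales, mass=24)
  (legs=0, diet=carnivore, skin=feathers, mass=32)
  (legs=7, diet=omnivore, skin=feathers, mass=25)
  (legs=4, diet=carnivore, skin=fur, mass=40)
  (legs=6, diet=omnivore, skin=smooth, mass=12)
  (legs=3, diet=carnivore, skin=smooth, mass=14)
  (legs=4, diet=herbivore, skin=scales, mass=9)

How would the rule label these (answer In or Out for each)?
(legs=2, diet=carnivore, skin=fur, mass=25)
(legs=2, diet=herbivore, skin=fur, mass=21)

All 'In' examples share one property — skin is fur AND mass ≤ 32 — and every 'Out' example lacks it.
In: (legs=2, diet=carnivore, skin=fur, mass=25), since skin is fur, mass = 25.
In: (legs=2, diet=herbivore, skin=fur, mass=21), since skin is fur, mass = 21.

In, In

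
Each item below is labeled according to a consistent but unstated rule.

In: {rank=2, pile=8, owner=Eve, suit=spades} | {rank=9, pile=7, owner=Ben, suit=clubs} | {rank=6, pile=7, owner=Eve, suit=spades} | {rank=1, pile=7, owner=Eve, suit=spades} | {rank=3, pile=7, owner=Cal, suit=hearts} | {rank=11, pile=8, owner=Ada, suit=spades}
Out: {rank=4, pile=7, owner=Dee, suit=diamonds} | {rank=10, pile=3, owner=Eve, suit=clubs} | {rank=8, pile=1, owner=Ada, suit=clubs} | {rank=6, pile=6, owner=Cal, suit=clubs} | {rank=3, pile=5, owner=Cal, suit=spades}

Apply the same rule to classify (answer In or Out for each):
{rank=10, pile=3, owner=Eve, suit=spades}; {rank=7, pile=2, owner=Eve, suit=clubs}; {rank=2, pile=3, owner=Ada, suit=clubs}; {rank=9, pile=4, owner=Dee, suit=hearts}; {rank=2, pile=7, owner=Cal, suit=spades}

A rule that fits every label: rank ≠ 4 AND pile ≥ 7 — true of each 'In' example, false of each 'Out' one.
{rank=10, pile=3, owner=Eve, suit=spades}: Out (rank = 10, pile = 3).
{rank=7, pile=2, owner=Eve, suit=clubs}: Out (rank = 7, pile = 2).
{rank=2, pile=3, owner=Ada, suit=clubs}: Out (rank = 2, pile = 3).
{rank=9, pile=4, owner=Dee, suit=hearts}: Out (rank = 9, pile = 4).
{rank=2, pile=7, owner=Cal, suit=spades}: In (rank = 2, pile = 7).

Out, Out, Out, Out, In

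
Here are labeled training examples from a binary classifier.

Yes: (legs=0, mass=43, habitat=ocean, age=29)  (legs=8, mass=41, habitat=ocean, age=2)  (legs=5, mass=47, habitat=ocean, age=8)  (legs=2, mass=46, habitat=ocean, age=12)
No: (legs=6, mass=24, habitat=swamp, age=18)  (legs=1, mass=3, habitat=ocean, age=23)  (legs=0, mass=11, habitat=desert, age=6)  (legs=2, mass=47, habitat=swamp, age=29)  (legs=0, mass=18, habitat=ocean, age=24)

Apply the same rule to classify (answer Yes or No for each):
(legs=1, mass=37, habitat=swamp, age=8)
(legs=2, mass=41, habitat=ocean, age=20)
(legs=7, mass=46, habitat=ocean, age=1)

The simplest hypothesis consistent with all the labels is: habitat is ocean AND mass ≥ 24.

No, Yes, Yes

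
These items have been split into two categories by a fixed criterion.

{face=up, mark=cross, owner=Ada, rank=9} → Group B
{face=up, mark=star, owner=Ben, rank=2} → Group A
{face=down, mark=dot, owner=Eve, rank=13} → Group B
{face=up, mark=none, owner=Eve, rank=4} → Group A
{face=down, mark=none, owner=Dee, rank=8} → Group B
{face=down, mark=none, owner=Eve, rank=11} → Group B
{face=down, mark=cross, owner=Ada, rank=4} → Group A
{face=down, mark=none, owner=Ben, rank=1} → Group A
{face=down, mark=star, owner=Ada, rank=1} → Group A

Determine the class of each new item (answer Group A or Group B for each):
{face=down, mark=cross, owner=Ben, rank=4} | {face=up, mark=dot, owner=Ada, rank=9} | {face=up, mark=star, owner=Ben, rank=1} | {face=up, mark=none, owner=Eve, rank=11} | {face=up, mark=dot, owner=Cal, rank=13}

Group A, Group B, Group A, Group B, Group B

Every 'Group A' example satisfies: rank ≤ 4. None of the 'Group B' examples do.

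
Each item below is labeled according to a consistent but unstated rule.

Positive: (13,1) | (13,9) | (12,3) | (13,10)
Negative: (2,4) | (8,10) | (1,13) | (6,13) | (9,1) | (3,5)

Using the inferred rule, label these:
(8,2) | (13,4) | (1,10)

Negative, Positive, Negative

The distinguishing property — first ≥ 10 — holds for all the 'Positive' cases and none of the 'Negative' cases.
Negative: (8,2), since first 8. Positive: (13,4), since first 13. Negative: (1,10), since first 1.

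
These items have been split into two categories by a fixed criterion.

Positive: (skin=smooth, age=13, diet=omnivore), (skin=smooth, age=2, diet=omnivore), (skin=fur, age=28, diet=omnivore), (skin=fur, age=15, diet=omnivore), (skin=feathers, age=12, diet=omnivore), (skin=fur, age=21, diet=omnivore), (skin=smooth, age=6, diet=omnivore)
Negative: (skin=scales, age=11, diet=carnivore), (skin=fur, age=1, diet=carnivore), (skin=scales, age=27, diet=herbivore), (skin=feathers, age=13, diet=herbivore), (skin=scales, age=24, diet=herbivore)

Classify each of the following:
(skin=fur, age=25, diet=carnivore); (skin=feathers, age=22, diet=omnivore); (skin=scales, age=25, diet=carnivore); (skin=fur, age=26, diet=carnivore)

'Positive' ⟺ diet is omnivore.

Negative, Positive, Negative, Negative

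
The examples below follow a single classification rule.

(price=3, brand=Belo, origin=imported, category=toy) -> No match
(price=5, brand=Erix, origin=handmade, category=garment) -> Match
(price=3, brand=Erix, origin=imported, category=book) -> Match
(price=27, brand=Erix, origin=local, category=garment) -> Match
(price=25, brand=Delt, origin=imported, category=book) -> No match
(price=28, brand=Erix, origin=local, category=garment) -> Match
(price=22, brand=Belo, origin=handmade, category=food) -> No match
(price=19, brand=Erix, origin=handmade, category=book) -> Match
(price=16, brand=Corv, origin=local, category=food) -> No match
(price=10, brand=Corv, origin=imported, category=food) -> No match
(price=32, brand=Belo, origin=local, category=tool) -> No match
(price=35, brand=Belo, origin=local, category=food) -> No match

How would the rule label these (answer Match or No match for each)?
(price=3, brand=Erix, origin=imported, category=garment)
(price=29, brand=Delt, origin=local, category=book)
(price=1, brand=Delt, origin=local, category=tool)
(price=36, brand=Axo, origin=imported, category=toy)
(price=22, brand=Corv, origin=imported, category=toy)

All 'Match' examples share one property — brand is Erix — and every 'No match' example lacks it.
(price=3, brand=Erix, origin=imported, category=garment): brand is Erix, qualifies → Match. (price=29, brand=Delt, origin=local, category=book): brand is Delt, does not fit → No match. (price=1, brand=Delt, origin=local, category=tool): brand is Delt, does not fit → No match. (price=36, brand=Axo, origin=imported, category=toy): brand is Axo, does not fit → No match. (price=22, brand=Corv, origin=imported, category=toy): brand is Corv, does not fit → No match.

Match, No match, No match, No match, No match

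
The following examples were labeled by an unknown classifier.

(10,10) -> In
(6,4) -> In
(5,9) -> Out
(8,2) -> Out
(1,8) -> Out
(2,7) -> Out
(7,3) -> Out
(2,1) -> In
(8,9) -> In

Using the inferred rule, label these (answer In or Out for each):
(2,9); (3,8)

Out, Out

The simplest hypothesis consistent with all the labels is: |first − second| ≤ 2.
(2,9): Out (|2−9| = 7). (3,8): Out (|3−8| = 5).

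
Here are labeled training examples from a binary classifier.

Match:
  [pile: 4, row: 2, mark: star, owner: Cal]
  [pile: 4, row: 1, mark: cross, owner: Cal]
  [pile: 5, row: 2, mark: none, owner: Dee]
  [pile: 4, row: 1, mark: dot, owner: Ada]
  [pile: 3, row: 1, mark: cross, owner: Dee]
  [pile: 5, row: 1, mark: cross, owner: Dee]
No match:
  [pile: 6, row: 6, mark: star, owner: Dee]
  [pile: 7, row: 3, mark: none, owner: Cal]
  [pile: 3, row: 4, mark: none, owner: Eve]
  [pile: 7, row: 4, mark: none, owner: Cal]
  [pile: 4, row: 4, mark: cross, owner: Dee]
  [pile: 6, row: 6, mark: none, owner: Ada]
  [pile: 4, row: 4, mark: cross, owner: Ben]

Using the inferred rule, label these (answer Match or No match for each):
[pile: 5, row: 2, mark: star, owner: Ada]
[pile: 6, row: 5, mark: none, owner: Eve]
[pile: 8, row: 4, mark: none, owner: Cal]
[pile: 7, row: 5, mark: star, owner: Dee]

Rule: row ≤ 2. This holds for each 'Match' example and fails for each 'No match' one.
[pile: 5, row: 2, mark: star, owner: Ada] → row = 2 → Match.
[pile: 6, row: 5, mark: none, owner: Eve] → row = 5 → No match.
[pile: 8, row: 4, mark: none, owner: Cal] → row = 4 → No match.
[pile: 7, row: 5, mark: star, owner: Dee] → row = 5 → No match.

Match, No match, No match, No match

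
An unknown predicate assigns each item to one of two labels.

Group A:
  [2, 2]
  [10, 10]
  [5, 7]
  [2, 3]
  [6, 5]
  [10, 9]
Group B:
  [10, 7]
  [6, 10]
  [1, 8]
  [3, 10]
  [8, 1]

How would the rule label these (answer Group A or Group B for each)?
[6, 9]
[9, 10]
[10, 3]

Group B, Group A, Group B

Rule: |first − second| ≤ 2. This holds for each 'Group A' example and fails for each 'Group B' one.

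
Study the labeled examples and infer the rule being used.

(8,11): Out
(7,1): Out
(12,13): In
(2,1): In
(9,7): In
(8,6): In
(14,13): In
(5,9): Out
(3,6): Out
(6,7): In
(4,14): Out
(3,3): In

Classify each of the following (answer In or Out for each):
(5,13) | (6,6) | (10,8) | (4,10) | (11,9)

Out, In, In, Out, In

Every 'In' example satisfies: |first − second| ≤ 2. None of the 'Out' examples do.
(5,13): |5−13| = 8, fails this test → Out. (6,6): |6−6| = 0, has this property → In. (10,8): |10−8| = 2, has this property → In. (4,10): |4−10| = 6, fails this test → Out. (11,9): |11−9| = 2, has this property → In.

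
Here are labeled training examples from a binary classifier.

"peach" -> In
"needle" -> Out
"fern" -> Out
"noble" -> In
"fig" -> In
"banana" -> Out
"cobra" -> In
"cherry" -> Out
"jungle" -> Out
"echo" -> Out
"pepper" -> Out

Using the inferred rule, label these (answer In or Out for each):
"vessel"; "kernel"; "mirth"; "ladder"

Comparing the two groups points to one rule — odd length.

Out, Out, In, Out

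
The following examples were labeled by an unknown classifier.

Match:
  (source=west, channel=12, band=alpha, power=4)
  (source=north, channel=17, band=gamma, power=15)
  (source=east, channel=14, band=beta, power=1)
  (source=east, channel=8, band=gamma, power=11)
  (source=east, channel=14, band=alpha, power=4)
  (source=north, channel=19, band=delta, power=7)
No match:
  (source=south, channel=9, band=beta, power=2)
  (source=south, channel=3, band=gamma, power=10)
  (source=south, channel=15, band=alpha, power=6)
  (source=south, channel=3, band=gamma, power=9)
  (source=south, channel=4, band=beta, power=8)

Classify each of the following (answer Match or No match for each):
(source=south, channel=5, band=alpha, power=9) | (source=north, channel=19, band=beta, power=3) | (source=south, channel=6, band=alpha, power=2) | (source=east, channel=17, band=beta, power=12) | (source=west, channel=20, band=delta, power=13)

No match, Match, No match, Match, Match

Looking at the examples, the only property every 'Match' case has and every 'No match' case lacks is: source is not south.
No match: (source=south, channel=5, band=alpha, power=9), since source is south. Match: (source=north, channel=19, band=beta, power=3), since source is north. No match: (source=south, channel=6, band=alpha, power=2), since source is south. Match: (source=east, channel=17, band=beta, power=12), since source is east. Match: (source=west, channel=20, band=delta, power=13), since source is west.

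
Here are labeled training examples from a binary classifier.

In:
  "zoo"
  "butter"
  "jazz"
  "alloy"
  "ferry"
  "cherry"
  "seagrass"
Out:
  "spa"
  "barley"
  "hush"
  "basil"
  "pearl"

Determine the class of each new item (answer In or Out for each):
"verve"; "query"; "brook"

Out, Out, In

A rule that fits every label: has a double letter — true of each 'In' example, false of each 'Out' one.
Out: "verve", since no doubled letter.
Out: "query", since no doubled letter.
In: "brook", since 'oo' doubled.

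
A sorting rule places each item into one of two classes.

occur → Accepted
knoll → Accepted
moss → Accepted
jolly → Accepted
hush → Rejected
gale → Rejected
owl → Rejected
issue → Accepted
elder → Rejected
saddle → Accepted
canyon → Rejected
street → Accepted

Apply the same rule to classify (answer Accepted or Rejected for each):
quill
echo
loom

Accepted, Rejected, Accepted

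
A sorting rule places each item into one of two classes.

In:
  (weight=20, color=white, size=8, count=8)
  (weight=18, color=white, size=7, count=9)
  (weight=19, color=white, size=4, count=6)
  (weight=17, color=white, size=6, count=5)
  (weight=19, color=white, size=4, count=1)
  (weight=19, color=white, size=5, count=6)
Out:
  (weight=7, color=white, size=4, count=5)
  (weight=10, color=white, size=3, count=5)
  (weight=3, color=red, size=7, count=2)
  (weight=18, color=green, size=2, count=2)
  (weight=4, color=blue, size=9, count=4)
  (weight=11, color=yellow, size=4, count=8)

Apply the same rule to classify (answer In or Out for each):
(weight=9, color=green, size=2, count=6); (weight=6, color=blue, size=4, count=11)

The simplest hypothesis consistent with all the labels is: color is white AND weight ≥ 11.
Out: (weight=9, color=green, size=2, count=6), since color is green, weight = 9.
Out: (weight=6, color=blue, size=4, count=11), since color is blue, weight = 6.

Out, Out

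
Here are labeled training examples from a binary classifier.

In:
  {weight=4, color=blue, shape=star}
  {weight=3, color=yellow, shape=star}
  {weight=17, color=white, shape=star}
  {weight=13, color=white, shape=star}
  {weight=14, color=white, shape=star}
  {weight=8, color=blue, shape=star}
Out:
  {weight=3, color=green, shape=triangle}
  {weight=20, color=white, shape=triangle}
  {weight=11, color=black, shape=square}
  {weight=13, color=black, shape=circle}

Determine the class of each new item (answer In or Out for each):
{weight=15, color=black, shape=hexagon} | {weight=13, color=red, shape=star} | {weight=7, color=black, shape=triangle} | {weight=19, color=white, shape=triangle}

The pattern is that an item is 'In' exactly when: shape is star.
{weight=15, color=black, shape=hexagon} → shape is hexagon → Out.
{weight=13, color=red, shape=star} → shape is star → In.
{weight=7, color=black, shape=triangle} → shape is triangle → Out.
{weight=19, color=white, shape=triangle} → shape is triangle → Out.

Out, In, Out, Out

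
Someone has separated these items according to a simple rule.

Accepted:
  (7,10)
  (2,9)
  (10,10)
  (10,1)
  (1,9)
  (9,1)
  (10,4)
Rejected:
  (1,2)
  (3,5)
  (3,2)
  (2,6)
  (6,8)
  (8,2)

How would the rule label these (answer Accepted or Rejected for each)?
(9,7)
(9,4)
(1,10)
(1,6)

Accepted, Accepted, Accepted, Rejected

The rule appears to be: max ≥ 9.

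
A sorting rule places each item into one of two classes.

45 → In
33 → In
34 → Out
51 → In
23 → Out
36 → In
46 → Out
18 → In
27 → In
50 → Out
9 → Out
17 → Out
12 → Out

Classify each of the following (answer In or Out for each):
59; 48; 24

Out, In, In

All 'In' examples share one property — multiple of 3 AND at least 17 — and every 'Out' example lacks it.
59: Out (59 = 3·19 + 2, 59 ≥ 17).
48: In (48 = 3·16, 48 ≥ 17).
24: In (24 = 3·8, 24 ≥ 17).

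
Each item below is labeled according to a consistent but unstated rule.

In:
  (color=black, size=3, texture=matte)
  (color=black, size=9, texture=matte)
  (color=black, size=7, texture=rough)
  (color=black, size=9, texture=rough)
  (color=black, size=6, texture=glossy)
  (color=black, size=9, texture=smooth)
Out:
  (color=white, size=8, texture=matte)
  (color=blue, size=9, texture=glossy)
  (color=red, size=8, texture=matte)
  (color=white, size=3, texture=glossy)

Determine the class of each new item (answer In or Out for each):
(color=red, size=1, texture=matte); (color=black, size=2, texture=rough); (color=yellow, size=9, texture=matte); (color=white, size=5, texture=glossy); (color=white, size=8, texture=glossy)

Every 'In' example satisfies: color is black. None of the 'Out' examples do.

Out, In, Out, Out, Out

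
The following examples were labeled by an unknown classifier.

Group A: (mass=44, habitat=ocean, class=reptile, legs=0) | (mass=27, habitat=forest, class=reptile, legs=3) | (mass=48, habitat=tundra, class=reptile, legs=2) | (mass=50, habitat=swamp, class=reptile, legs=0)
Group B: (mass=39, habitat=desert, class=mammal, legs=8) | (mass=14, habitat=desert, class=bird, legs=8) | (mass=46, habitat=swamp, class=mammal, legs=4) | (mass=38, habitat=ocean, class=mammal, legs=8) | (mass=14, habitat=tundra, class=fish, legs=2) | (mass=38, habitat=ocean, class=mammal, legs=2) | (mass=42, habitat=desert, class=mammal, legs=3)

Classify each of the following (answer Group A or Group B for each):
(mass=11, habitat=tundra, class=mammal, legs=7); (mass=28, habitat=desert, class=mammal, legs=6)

Group B, Group B

Every 'Group A' example satisfies: class is reptile. None of the 'Group B' examples do.
(mass=11, habitat=tundra, class=mammal, legs=7) → class is mammal → Group B.
(mass=28, habitat=desert, class=mammal, legs=6) → class is mammal → Group B.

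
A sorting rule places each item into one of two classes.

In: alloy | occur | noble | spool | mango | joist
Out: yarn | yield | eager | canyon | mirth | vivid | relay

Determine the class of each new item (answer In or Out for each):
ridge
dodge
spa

One predicate separates the groups cleanly: odd length AND contains 'o'.
ridge → length 5, no 'o' → Out.
dodge → length 5, has 'o' → In.
spa → length 3, no 'o' → Out.

Out, In, Out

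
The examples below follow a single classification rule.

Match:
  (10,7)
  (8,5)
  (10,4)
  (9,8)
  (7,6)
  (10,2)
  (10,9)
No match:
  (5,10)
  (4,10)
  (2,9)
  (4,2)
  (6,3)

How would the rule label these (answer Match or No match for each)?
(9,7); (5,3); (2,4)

All 'Match' examples share one property — first ≥ 7 — and every 'No match' example lacks it.
Match: (9,7), since first 9. No match: (5,3), since first 5. No match: (2,4), since first 2.

Match, No match, No match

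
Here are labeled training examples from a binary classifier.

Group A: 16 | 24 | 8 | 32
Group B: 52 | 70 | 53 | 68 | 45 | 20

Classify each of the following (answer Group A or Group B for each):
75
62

Group B, Group B

'Group A' ⟺ multiple of 8.
75: Group B (75 = 8·9 + 3). 62: Group B (62 = 8·7 + 6).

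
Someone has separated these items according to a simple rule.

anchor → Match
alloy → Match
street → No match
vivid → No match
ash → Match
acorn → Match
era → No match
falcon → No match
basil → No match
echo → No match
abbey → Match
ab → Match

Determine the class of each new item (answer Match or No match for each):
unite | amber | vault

The rule appears to be: starts with 'a'.

No match, Match, No match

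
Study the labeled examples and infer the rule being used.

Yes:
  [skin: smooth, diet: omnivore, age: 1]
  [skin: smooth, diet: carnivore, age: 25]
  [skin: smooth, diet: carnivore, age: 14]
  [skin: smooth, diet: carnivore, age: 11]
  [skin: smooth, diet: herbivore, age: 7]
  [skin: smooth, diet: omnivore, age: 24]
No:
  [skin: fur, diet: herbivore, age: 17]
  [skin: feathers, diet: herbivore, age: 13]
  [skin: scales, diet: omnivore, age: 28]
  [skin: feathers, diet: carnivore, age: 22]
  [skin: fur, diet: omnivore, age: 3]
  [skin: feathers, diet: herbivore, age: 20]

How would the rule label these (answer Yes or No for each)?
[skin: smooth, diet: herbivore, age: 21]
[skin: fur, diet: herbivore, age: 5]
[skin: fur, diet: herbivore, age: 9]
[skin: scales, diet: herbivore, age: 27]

Checking candidate rules against both groups, what survives is: skin is smooth.
[skin: smooth, diet: herbivore, age: 21]: skin is smooth — meets the rule, so Yes. [skin: fur, diet: herbivore, age: 5]: skin is fur — does not pass, so No. [skin: fur, diet: herbivore, age: 9]: skin is fur — does not pass, so No. [skin: scales, diet: herbivore, age: 27]: skin is scales — does not pass, so No.

Yes, No, No, No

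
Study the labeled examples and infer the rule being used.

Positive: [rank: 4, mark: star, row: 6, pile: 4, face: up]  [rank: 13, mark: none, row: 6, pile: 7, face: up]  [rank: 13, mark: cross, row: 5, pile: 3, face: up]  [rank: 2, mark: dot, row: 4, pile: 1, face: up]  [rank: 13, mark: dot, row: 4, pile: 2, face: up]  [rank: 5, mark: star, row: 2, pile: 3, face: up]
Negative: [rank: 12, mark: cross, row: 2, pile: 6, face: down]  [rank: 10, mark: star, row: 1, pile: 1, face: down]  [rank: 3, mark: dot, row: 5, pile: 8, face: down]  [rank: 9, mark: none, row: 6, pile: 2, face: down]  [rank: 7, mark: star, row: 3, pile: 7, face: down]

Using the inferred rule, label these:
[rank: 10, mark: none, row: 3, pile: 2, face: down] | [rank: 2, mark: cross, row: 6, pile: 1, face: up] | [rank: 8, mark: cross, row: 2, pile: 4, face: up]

The simplest hypothesis consistent with all the labels is: face is up.
[rank: 10, mark: none, row: 3, pile: 2, face: down]: Negative (face is down).
[rank: 2, mark: cross, row: 6, pile: 1, face: up]: Positive (face is up).
[rank: 8, mark: cross, row: 2, pile: 4, face: up]: Positive (face is up).

Negative, Positive, Positive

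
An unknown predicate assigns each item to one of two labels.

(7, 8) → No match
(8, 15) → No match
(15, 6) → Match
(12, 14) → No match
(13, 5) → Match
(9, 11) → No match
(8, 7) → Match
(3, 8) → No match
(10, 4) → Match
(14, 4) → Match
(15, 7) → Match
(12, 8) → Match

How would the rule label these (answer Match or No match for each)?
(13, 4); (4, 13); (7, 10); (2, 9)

Rule: first > second. This holds for each 'Match' example and fails for each 'No match' one.
(13, 4): Match (13 > 4).
(4, 13): No match (4 < 13).
(7, 10): No match (7 < 10).
(2, 9): No match (2 < 9).

Match, No match, No match, No match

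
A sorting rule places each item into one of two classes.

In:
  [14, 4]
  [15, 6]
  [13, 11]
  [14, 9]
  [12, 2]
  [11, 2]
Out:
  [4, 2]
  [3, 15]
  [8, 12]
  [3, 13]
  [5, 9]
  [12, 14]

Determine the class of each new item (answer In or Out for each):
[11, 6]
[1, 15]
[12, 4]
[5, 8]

The rule appears to be: first > second AND sum ≥ 13.
In: [11, 6], since 11 > 6, 11+6 = 17.
Out: [1, 15], since 1 < 15, 1+15 = 16.
In: [12, 4], since 12 > 4, 12+4 = 16.
Out: [5, 8], since 5 < 8, 5+8 = 13.

In, Out, In, Out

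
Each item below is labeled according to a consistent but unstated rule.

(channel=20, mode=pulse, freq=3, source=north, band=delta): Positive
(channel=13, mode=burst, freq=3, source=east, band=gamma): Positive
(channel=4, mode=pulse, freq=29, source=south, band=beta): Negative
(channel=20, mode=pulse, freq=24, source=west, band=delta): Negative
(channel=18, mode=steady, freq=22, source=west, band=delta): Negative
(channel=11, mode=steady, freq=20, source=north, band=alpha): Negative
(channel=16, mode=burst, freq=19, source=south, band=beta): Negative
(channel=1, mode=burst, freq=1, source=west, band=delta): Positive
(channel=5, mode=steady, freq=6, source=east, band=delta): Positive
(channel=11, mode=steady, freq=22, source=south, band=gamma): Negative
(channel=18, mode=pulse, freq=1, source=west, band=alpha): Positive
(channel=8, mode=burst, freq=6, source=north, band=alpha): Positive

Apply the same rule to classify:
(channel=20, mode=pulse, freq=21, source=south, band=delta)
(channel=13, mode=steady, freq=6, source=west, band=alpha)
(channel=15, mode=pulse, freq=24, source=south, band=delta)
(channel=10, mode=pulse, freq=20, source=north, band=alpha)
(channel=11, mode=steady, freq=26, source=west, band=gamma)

A rule that fits every label: freq ≤ 6 — true of each 'Positive' example, false of each 'Negative' one.
Negative: (channel=20, mode=pulse, freq=21, source=south, band=delta), since freq = 21.
Positive: (channel=13, mode=steady, freq=6, source=west, band=alpha), since freq = 6.
Negative: (channel=15, mode=pulse, freq=24, source=south, band=delta), since freq = 24.
Negative: (channel=10, mode=pulse, freq=20, source=north, band=alpha), since freq = 20.
Negative: (channel=11, mode=steady, freq=26, source=west, band=gamma), since freq = 26.

Negative, Positive, Negative, Negative, Negative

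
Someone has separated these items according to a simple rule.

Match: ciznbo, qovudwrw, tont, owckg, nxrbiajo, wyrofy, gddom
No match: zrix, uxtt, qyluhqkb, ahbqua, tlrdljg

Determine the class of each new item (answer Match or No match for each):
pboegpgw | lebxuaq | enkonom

The common property of the 'Match' items is: contains 'o'. No 'No match' item has it.
pboegpgw: has 'o' — matches, so Match. lebxuaq: no 'o' — fails the rule, so No match. enkonom: has 'o' — matches, so Match.

Match, No match, Match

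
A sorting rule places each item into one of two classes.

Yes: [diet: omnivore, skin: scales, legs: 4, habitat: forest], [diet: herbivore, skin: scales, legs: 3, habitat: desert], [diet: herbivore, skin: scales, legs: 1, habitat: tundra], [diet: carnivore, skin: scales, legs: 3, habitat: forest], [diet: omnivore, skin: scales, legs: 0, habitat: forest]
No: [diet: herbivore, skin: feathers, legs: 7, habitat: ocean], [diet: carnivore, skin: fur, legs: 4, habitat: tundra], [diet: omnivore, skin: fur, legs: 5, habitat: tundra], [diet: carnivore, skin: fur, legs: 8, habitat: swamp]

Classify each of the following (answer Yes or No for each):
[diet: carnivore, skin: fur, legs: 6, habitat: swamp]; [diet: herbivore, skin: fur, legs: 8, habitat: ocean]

No, No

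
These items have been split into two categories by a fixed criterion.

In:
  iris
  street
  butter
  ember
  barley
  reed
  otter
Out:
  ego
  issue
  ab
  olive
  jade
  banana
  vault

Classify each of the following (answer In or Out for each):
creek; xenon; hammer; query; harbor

In, Out, In, In, In

All 'In' examples share one property — contains 'r' — and every 'Out' example lacks it.
creek: has 'r', matches → In.
xenon: no 'r', lacks this property → Out.
hammer: has 'r', matches → In.
query: has 'r', matches → In.
harbor: has 'r', matches → In.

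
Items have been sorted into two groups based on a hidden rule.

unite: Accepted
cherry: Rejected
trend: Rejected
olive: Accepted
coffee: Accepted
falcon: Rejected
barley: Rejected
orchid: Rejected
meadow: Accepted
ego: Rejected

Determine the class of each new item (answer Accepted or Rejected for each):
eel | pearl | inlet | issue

Every 'Accepted' example satisfies: has ≥ 3 vowels. None of the 'Rejected' examples do.
eel → 2 vowels → Rejected. pearl → 2 vowels → Rejected. inlet → 2 vowels → Rejected. issue → 3 vowels → Accepted.

Rejected, Rejected, Rejected, Accepted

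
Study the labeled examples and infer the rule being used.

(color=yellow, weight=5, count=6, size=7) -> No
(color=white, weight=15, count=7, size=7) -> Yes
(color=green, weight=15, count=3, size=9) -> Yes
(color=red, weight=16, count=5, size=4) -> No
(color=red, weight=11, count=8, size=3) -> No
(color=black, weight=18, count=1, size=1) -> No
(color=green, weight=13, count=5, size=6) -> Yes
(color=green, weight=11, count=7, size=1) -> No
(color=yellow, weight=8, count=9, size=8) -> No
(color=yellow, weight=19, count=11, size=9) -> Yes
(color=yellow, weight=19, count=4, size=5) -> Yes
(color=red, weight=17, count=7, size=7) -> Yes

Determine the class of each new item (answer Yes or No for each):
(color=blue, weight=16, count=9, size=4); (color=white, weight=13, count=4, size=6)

No, Yes

All 'Yes' examples share one property — weight ≥ 11 AND size ≥ 5 — and every 'No' example lacks it.
(color=blue, weight=16, count=9, size=4): weight = 16, size = 4 — lacks this property, so No.
(color=white, weight=13, count=4, size=6): weight = 13, size = 6 — has this property, so Yes.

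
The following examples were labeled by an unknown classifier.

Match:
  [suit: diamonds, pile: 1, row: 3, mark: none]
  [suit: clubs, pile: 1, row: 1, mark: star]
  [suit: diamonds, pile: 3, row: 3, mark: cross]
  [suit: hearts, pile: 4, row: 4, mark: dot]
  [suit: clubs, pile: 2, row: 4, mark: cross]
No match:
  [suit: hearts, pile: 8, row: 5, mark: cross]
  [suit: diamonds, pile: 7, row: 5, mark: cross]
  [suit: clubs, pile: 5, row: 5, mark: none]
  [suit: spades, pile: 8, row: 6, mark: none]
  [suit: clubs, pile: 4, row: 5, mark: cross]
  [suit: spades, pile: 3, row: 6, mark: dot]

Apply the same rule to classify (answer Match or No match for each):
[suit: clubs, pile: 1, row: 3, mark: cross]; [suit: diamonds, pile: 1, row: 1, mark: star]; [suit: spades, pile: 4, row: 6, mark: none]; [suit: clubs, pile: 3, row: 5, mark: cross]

One predicate separates the groups cleanly: row ≤ 4.

Match, Match, No match, No match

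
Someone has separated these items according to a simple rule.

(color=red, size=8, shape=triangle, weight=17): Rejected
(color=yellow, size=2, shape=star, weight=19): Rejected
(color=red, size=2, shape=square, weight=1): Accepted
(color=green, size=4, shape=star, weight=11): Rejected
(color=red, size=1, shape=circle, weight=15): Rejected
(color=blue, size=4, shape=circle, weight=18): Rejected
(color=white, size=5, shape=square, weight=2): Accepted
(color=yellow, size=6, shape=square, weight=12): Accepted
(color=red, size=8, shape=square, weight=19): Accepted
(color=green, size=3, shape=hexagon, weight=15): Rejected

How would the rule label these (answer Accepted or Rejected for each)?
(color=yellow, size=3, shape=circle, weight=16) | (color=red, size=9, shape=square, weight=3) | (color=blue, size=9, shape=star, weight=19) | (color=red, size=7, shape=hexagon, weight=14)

Rejected, Accepted, Rejected, Rejected

The simplest hypothesis consistent with all the labels is: shape is square.
(color=yellow, size=3, shape=circle, weight=16) → shape is circle → Rejected. (color=red, size=9, shape=square, weight=3) → shape is square → Accepted. (color=blue, size=9, shape=star, weight=19) → shape is star → Rejected. (color=red, size=7, shape=hexagon, weight=14) → shape is hexagon → Rejected.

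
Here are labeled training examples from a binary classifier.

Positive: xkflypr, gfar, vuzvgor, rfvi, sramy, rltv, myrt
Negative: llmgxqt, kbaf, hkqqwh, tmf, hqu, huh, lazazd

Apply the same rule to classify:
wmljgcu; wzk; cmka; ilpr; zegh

Negative, Negative, Negative, Positive, Negative

'Positive' ⟺ contains 'r'.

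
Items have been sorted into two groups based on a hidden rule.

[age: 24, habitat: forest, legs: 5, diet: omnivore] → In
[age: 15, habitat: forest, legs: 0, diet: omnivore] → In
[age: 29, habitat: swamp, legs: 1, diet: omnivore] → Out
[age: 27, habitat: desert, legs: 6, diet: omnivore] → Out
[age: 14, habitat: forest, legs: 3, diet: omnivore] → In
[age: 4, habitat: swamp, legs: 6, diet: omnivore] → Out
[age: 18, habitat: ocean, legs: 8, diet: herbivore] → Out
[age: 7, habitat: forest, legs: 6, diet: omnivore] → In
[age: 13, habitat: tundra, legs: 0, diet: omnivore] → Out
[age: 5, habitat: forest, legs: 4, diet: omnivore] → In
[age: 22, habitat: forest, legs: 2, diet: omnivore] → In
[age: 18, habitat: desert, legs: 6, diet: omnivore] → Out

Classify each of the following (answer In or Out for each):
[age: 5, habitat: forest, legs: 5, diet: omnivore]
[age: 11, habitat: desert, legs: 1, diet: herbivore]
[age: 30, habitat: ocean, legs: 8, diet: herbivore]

All 'In' examples share one property — habitat is forest — and every 'Out' example lacks it.
[age: 5, habitat: forest, legs: 5, diet: omnivore]: habitat is forest — satisfies this, so In. [age: 11, habitat: desert, legs: 1, diet: herbivore]: habitat is desert — doesn't match, so Out. [age: 30, habitat: ocean, legs: 8, diet: herbivore]: habitat is ocean — doesn't match, so Out.

In, Out, Out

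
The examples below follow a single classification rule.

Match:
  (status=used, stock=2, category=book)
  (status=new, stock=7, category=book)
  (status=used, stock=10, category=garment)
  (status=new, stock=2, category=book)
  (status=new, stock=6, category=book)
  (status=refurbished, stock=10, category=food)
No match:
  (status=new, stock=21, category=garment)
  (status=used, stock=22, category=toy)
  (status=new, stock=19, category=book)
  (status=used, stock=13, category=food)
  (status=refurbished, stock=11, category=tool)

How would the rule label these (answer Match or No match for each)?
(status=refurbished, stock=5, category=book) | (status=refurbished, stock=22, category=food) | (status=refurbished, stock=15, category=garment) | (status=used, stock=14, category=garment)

Match, No match, No match, No match

Every 'Match' example satisfies: stock ≤ 10. None of the 'No match' examples do.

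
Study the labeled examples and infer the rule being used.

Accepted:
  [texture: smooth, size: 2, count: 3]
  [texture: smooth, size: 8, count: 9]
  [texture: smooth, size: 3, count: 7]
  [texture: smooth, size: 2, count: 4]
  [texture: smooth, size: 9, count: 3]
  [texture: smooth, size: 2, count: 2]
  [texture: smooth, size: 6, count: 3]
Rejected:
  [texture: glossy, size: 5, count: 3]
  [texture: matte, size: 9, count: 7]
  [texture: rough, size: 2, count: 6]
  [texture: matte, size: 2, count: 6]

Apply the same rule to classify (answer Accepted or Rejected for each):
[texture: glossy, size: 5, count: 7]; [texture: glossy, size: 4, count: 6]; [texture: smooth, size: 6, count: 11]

Rule: texture is smooth. This holds for each 'Accepted' example and fails for each 'Rejected' one.
[texture: glossy, size: 5, count: 7] — texture is glossy, hence Rejected.
[texture: glossy, size: 4, count: 6] — texture is glossy, hence Rejected.
[texture: smooth, size: 6, count: 11] — texture is smooth, hence Accepted.

Rejected, Rejected, Accepted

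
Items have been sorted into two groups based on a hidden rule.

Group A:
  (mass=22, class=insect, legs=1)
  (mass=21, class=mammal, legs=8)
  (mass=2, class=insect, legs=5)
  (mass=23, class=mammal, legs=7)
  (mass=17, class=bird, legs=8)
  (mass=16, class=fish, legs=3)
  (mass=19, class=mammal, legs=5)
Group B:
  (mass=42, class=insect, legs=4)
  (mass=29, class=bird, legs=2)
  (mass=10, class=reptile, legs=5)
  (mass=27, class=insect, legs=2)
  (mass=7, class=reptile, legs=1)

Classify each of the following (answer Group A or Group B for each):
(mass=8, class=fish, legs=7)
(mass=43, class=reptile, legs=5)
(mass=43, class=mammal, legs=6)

The pattern is that an item is 'Group A' exactly when: class is not reptile AND mass ≤ 23.
(mass=8, class=fish, legs=7): Group A (class is fish, mass = 8).
(mass=43, class=reptile, legs=5): Group B (class is reptile, mass = 43).
(mass=43, class=mammal, legs=6): Group B (class is mammal, mass = 43).

Group A, Group B, Group B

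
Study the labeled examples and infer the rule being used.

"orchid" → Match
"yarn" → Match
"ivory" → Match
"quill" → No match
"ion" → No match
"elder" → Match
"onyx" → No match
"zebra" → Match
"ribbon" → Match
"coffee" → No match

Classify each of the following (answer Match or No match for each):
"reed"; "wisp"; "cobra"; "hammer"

Match, No match, Match, Match

Every 'Match' example satisfies: contains 'r'. None of the 'No match' examples do.
"reed" — has 'r', hence Match. "wisp" — no 'r', hence No match. "cobra" — has 'r', hence Match. "hammer" — has 'r', hence Match.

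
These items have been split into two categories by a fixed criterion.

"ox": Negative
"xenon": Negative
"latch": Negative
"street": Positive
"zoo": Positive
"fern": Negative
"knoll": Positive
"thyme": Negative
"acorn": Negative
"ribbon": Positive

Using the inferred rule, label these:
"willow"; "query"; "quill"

The simplest hypothesis consistent with all the labels is: has a double letter.
"willow" — 'll' doubled, hence Positive.
"query" — no doubled letter, hence Negative.
"quill" — 'll' doubled, hence Positive.

Positive, Negative, Positive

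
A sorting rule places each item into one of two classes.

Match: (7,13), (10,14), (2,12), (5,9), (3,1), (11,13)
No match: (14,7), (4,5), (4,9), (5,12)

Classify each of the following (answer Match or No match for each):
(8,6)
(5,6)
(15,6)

Match, No match, No match

Checking candidate rules against both groups, what survives is: sum is even.
Match: (8,6), since 8+6 = 14. No match: (5,6), since 5+6 = 11. No match: (15,6), since 15+6 = 21.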